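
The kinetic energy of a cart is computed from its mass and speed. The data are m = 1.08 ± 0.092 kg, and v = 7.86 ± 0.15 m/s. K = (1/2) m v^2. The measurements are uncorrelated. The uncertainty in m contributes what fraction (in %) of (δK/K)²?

83.3%

(δK/K)² = (1·δm/m)² + (2·δv/v)²
  m term: (1×0.0852)² = 0.00726
  v term: (2×0.0191)² = 0.00146
Total = 0.00871. Share from m = 0.00726/0.00871 = 0.833.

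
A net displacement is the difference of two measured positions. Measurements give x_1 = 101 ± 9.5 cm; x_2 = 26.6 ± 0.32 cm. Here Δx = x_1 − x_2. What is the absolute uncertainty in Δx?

Sums and differences: (δΔx)² = Σ (cᵢ δxᵢ)².
  (δx_1)² = 90.2;  (δx_2)² = 0.102
δΔx = √(90.4) = 9.51 cm

9.51 cm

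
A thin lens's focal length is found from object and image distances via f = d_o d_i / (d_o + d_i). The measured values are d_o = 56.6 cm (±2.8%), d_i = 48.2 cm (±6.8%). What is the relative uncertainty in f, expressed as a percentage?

3.89%

∂f/∂d_o = (d_i/(d_o+d_i))² = 0.212;  ∂f/∂d_i = (d_o/(d_o+d_i))² = 0.292
δf = √((∂f/∂d_o · δd_o)² + (∂f/∂d_i · δd_i)²) = √(0.112 + 0.914) = 1.01 cm
f = 26.0 cm, so δf/f = 1.01/26.0 = 0.0389.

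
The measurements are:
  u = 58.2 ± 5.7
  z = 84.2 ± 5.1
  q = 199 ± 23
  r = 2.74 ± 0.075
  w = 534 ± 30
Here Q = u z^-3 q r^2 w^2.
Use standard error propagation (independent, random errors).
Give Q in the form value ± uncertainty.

41500 ± 11100

Products/powers → add relative errors in quadrature, weighted by exponent:
  (1·δu/u)² = (1×0.0979)² = 0.00959;  (-3·δz/z)² = (-3×0.0606)² = 0.0330;  (1·δq/q)² = (1×0.116)² = 0.0134;  (2·δr/r)² = (2×0.0274)² = 0.00300;  (2·δw/w)² = (2×0.0562)² = 0.0126
δQ/Q = √(0.0716) = 0.268
Q = 41500, so δQ = 0.268 × 41500 = 11100.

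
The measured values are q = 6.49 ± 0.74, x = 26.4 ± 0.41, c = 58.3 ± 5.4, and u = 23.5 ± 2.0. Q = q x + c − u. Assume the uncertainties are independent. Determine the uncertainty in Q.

20.5

Let p = q·x = 171. δp/p = √((1·δq/q)² + (1·δx/x)²) = √(0.0130 + 0.000241) = 0.115, so δp = 19.7.
Q = p + c − u: δQ = √(δp² + δc² + δu²) = √(389 + 29.2 + 4.00) = 20.5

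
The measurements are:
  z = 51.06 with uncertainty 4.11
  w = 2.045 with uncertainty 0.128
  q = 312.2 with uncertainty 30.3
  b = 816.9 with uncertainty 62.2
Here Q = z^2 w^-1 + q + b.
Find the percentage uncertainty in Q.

Let p = z^2·w^-1 = 1275. δp/p = √((2·δz/z)² + (-1·δw/w)²) = √(0.0259 + 0.00392) = 0.173, so δp = 220.
Q = p + q + b: δQ = √(δp² + δq² + δb²) = √(48500 + 918 + 3870) = 231
Q = 2404, so δQ/Q = 231/2404 = 0.0960.

9.60%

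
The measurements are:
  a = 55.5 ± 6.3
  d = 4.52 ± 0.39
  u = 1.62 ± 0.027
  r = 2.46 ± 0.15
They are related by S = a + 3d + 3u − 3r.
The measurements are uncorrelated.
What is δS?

6.42

Sums and differences: (δS)² = Σ (cᵢ δxᵢ)².
  (δa)² = 39.7;  (3·δd)² = 1.37;  (3·δu)² = 0.00656;  (3·δr)² = 0.202
δS = √(41.3) = 6.42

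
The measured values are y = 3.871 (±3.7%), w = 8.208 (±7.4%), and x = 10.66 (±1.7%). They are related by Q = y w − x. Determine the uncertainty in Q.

2.63

Let p = y·w = 31.77. δp/p = √((1·δy/y)² + (1·δw/w)²) = √(0.00137 + 0.00548) = 0.0827, so δp = 2.63.
Q = p − x: δQ = √(δp² + δx²) = √(6.91 + 0.0328) = 2.63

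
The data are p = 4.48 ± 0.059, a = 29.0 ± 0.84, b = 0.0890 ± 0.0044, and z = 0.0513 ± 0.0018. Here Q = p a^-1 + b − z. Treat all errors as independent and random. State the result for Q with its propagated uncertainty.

Let w = p·a^-1 = 0.154. δw/w = √((1·δp/p)² + (-1·δa/a)²) = √(0.000173 + 0.000839) = 0.0318, so δw = 0.00492.
Q = w + b − z: δQ = √(δw² + δb² + δz²) = √(2.42e-05 + 1.94e-05 + 3.24e-06) = 0.00684
Q = 0.192.

0.192 ± 0.00684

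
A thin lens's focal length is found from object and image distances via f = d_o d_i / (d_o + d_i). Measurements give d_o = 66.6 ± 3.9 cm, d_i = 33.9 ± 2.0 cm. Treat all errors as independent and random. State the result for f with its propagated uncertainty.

22.5 ± 0.984 cm

∂f/∂d_o = (d_i/(d_o+d_i))² = 0.114;  ∂f/∂d_i = (d_o/(d_o+d_i))² = 0.439
δf = √((∂f/∂d_o · δd_o)² + (∂f/∂d_i · δd_i)²) = √(0.197 + 0.771) = 0.984 cm
f = 22.5 cm.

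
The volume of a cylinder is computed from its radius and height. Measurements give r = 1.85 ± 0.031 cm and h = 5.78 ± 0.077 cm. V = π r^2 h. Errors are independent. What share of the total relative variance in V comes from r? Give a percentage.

(δV/V)² = (2·δr/r)² + (1·δh/h)²
  r term: (2×0.0168)² = 0.00112
  h term: (1×0.0133)² = 0.000177
Total = 0.00130. Share from r = 0.00112/0.00130 = 0.864.

86.4%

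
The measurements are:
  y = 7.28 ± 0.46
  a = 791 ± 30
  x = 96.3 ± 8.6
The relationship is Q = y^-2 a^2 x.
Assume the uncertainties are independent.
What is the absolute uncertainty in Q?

For a monomial Q ∝ y^-2, a^2, x, fractional errors add in quadrature:
  (-2·δy/y)² = (-2×0.0632)² = 0.0160;  (2·δa/a)² = (2×0.0379)² = 0.00575;  (1·δx/x)² = (1×0.0893)² = 0.00798
δQ/Q = √(0.0297) = 0.172
Q = 1.14e+06, so δQ = 0.172 × 1.14e+06 = 1.96e+05.

1.96e+05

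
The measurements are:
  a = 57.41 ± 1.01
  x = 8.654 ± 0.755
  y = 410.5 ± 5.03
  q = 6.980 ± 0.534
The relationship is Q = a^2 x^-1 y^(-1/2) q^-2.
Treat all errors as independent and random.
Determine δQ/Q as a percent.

18.0%

Q is a product of powers, so relative uncertainties combine in quadrature:
  (2·δa/a)² = (2×0.0176)² = 0.00124;  (-1·δx/x)² = (-1×0.0872)² = 0.00761;  (−½·δy/y)² = (-0.5×0.0123)² = 3.75e-05;  (-2·δq/q)² = (-2×0.0765)² = 0.0234
δQ/Q = √(0.0323) = 0.180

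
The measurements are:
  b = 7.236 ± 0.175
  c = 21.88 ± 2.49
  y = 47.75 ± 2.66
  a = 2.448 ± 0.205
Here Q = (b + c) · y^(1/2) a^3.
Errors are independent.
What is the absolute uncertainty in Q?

Let u = b + c = 29.12. δu = √(δb² + δc²) = √(0.0306 + 6.20) = 2.50, so δu/u = 0.0857.
Q is then a monomial in u, y, a:
δQ/Q = √((δu/u)² + (½·δy/y)² + (3·δa/a)²) = √(0.00735 + 0.000776 + 0.0631) = 0.267
Q = 2952, so δQ = 0.267 × 2952 = 788.

788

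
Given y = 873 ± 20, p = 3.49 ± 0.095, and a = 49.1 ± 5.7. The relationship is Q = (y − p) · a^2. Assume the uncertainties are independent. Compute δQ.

4.89e+05

Let u = y − p = 870. δu = √(δy² + δp²) = √(400 + 0.00903) = 20.0, so δu/u = 0.0230.
Q is then a monomial in u, a:
δQ/Q = √((δu/u)² + (2·δa/a)²) = √(0.000529 + 0.0539) = 0.233
Q = 2.1e+06, so δQ = 0.233 × 2.1e+06 = 4.89e+05.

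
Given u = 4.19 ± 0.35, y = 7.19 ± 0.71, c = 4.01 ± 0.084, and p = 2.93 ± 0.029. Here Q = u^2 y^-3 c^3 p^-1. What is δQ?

0.360

For a monomial Q ∝ u^2, y^-3, c^3, p^-1, fractional errors add in quadrature:
  (2·δu/u)² = (2×0.0835)² = 0.0279;  (-3·δy/y)² = (-3×0.0987)² = 0.0878;  (3·δc/c)² = (3×0.0209)² = 0.00395;  (-1·δp/p)² = (-1×0.00990)² = 9.8e-05
δQ/Q = √(0.120) = 0.346
Q = 1.04, so δQ = 0.346 × 1.04 = 0.360.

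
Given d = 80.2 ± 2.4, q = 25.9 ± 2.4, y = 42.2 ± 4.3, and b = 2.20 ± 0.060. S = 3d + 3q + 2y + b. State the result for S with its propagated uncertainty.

Absolute uncertainties add in quadrature for a linear combination:
  (3·δd)² = 51.8;  (3·δq)² = 51.8;  (2·δy)² = 74.0;  (δb)² = 0.00360
δS = √(178) = 13.3
S = 405.

405 ± 13.3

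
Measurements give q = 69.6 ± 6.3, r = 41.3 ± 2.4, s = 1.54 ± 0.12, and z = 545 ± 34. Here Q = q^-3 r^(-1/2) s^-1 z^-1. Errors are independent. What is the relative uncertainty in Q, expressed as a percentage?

For a monomial Q ∝ q^-3, r^(-1/2), s^-1, z^-1, fractional errors add in quadrature:
  (-3·δq/q)² = (-3×0.0905)² = 0.0737;  (−½·δr/r)² = (-0.5×0.0581)² = 0.000844;  (-1·δs/s)² = (-1×0.0779)² = 0.00607;  (-1·δz/z)² = (-1×0.0624)² = 0.00389
δQ/Q = √(0.0845) = 0.291

29.1%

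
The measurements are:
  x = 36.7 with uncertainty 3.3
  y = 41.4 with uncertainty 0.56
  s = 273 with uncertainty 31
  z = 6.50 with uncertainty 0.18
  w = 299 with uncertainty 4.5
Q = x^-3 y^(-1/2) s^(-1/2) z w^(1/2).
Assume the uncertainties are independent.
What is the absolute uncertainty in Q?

Since Q is a product/quotient, work with relative uncertainties:
  (-3·δx/x)² = (-3×0.0899)² = 0.0728;  (−½·δy/y)² = (-0.5×0.0135)² = 4.57e-05;  (−½·δs/s)² = (-0.5×0.114)² = 0.00322;  (1·δz/z)² = (1×0.0277)² = 0.000767;  (½·δw/w)² = (0.5×0.0151)² = 5.66e-05
δQ/Q = √(0.0769) = 0.277
Q = 2.14e-05, so δQ = 0.277 × 2.14e-05 = 5.93e-06.

5.93e-06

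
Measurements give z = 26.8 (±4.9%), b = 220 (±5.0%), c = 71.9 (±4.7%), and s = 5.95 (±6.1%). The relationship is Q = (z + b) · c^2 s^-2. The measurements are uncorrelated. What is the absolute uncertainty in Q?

Let u = z + b = 247. δu = √(δz² + δb²) = √(1.72 + 121) = 11.1, so δu/u = 0.0449.
Q is then a monomial in u, c, s:
δQ/Q = √((δu/u)² + (2·δc/c)² + (-2·δs/s)²) = √(0.00201 + 0.00884 + 0.0149) = 0.160
Q = 36000, so δQ = 0.160 × 36000 = 5780.

5780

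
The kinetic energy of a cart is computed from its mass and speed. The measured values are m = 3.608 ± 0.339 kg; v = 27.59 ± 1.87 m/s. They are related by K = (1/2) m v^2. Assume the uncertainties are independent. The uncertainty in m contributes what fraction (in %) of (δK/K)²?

32.5%

(δK/K)² = (1·δm/m)² + (2·δv/v)²
  m term: (1×0.0940)² = 0.00883
  v term: (2×0.0678)² = 0.0184
Total = 0.0272. Share from m = 0.00883/0.0272 = 0.325.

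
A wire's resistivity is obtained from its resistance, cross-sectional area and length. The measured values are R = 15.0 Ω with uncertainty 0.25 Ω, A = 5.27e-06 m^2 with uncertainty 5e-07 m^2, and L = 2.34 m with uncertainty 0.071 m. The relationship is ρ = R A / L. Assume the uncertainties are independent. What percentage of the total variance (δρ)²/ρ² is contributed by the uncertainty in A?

(δρ/ρ)² = (1·δR/R)² + (1·δA/A)² + (-1·δL/L)²
  R term: (1×0.0167)² = 0.000278
  A term: (1×0.0949)² = 0.00900
  L term: (-1×0.0303)² = 0.000921
Total = 0.0102. Share from A = 0.00900/0.0102 = 0.883.

88.3%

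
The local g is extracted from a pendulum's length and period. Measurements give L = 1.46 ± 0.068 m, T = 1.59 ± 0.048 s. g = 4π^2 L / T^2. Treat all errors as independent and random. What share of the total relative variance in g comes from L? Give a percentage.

(δg/g)² = (1·δL/L)² + (-2·δT/T)²
  L term: (1×0.0466)² = 0.00217
  T term: (-2×0.0302)² = 0.00365
Total = 0.00581. Share from L = 0.00217/0.00581 = 0.373.

37.3%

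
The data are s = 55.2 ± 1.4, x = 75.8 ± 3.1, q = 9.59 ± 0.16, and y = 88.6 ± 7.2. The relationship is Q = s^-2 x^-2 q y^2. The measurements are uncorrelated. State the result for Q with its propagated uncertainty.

0.00430 ± 0.000815

Each factor contributes (exponent × relative error)² to (δQ/Q)²:
  (-2·δs/s)² = (-2×0.0254)² = 0.00257;  (-2·δx/x)² = (-2×0.0409)² = 0.00669;  (1·δq/q)² = (1×0.0167)² = 0.000278;  (2·δy/y)² = (2×0.0813)² = 0.0264
δQ/Q = √(0.0360) = 0.190
Q = 0.00430, so δQ = 0.190 × 0.00430 = 0.000815.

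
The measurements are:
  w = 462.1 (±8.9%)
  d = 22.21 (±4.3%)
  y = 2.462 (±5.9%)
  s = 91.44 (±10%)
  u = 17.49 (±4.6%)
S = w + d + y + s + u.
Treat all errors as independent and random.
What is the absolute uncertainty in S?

42.1

S is a linear combination, so absolute uncertainties add in quadrature:
  (δw)² = 1690;  (δd)² = 0.912;  (δy)² = 0.0211;  (δs)² = 83.6;  (δu)² = 0.647
δS = √(1780) = 42.1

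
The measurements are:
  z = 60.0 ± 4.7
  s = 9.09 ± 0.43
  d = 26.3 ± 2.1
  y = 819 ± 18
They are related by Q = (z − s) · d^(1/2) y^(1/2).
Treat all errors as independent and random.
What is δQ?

Let u = z − s = 50.9. δu = √(δz² + δs²) = √(22.1 + 0.185) = 4.72, so δu/u = 0.0927.
Q is then a monomial in u, d, y:
δQ/Q = √((δu/u)² + (½·δd/d)² + (½·δy/y)²) = √(0.00859 + 0.00159 + 0.000121) = 0.102
Q = 7470, so δQ = 0.102 × 7470 = 759.

759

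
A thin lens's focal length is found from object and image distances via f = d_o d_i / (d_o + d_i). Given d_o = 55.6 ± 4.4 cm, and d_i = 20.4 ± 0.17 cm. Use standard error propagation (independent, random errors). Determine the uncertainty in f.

∂f/∂d_o = (d_i/(d_o+d_i))² = 0.0720;  ∂f/∂d_i = (d_o/(d_o+d_i))² = 0.535
δf = √((∂f/∂d_o · δd_o)² + (∂f/∂d_i · δd_i)²) = √(0.101 + 0.00828) = 0.330 cm

0.330 cm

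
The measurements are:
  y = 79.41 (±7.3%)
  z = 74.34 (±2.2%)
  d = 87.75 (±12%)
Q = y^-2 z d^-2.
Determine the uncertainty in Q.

Relative error in a monomial: (δQ/Q)² = Σ (nᵢ · δxᵢ/xᵢ)².
  (-2·δy/y)² = (-2×0.0730)² = 0.0213;  (1·δz/z)² = (1×0.0220)² = 0.000484;  (-2·δd/d)² = (-2×0.120)² = 0.0576
δQ/Q = √(0.0794) = 0.282
Q = 1.531e-06, so δQ = 0.282 × 1.531e-06 = 4.31e-07.

4.31e-07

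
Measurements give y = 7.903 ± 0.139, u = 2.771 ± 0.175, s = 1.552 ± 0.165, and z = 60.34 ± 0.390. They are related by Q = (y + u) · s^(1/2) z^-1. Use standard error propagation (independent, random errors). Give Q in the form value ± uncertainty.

Let w = y + u = 10.67. δw = √(δy² + δu²) = √(0.0193 + 0.0306) = 0.223, so δw/w = 0.0209.
Q is then a monomial in w, s, z:
δQ/Q = √((δw/w)² + (½·δs/s)² + (-1·δz/z)²) = √(0.000438 + 0.00283 + 4.18e-05) = 0.0575
Q = 0.2204, so δQ = 0.0575 × 0.2204 = 0.0127.

0.2204 ± 0.0127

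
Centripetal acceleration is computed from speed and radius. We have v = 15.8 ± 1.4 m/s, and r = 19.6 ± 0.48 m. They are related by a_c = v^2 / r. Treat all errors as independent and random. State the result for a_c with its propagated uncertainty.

a_c is a product of powers, so relative uncertainties combine in quadrature:
  (2·δv/v)² = (2×0.0886)² = 0.0314;  (-1·δr/r)² = (-1×0.0245)² = 0.000600
δa_c/a_c = √(0.0320) = 0.179
a_c = 12.7 m/s^2, so δa_c = 0.179 × 12.7 = 2.28 m/s^2.

12.7 ± 2.28 m/s^2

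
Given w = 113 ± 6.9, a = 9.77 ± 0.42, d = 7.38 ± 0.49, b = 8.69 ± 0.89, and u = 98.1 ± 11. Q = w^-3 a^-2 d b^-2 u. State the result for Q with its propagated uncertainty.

Since Q is a product/quotient, work with relative uncertainties:
  (-3·δw/w)² = (-3×0.0611)² = 0.0336;  (-2·δa/a)² = (-2×0.0430)² = 0.00739;  (1·δd/d)² = (1×0.0664)² = 0.00441;  (-2·δb/b)² = (-2×0.102)² = 0.0420;  (1·δu/u)² = (1×0.112)² = 0.0126
δQ/Q = √(0.0999) = 0.316
Q = 6.96e-08, so δQ = 0.316 × 6.96e-08 = 2.2e-08.

(6.96 ± 2.20) × 10^-8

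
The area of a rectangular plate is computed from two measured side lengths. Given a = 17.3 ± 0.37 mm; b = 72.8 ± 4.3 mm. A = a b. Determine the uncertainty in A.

79.1 mm^2

Since A is a product/quotient, work with relative uncertainties:
  (1·δa/a)² = (1×0.0214)² = 0.000457;  (1·δb/b)² = (1×0.0591)² = 0.00349
δA/A = √(0.00395) = 0.0628
A = 1260 mm^2, so δA = 0.0628 × 1260 = 79.1 mm^2.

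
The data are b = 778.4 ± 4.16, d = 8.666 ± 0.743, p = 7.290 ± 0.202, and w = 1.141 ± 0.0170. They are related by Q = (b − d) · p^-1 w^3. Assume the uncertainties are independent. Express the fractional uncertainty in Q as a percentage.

Let u = b − d = 769.7. δu = √(δb² + δd²) = √(17.3 + 0.552) = 4.23, so δu/u = 0.00549.
Q is then a monomial in u, p, w:
δQ/Q = √((δu/u)² + (-1·δp/p)² + (3·δw/w)²) = √(3.01e-05 + 0.000768 + 0.00200) = 0.0529

5.29%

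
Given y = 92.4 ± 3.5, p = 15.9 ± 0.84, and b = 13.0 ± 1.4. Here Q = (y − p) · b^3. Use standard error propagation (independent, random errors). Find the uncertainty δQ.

Let u = y − p = 76.5. δu = √(δy² + δp²) = √(12.2 + 0.706) = 3.60, so δu/u = 0.0471.
Q is then a monomial in u, b:
δQ/Q = √((δu/u)² + (3·δb/b)²) = √(0.00221 + 0.104) = 0.326
Q = 1.68e+05, so δQ = 0.326 × 1.68e+05 = 54900.

54900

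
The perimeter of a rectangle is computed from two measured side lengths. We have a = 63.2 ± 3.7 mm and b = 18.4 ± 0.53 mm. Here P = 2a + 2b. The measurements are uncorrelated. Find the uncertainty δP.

7.48 mm

For a sum/difference, combine absolute errors in quadrature:
  (2·δa)² = 54.8;  (2·δb)² = 1.12
δP = √(55.9) = 7.48 mm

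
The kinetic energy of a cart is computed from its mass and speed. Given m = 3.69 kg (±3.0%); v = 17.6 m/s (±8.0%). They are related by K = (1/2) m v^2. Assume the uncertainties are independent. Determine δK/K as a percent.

Relative error in a monomial: (δK/K)² = Σ (nᵢ · δxᵢ/xᵢ)².
  (1·δm/m)² = (1×0.0300)² = 0.000900;  (2·δv/v)² = (2×0.0800)² = 0.0256
δK/K = √(0.0265) = 0.163

16.3%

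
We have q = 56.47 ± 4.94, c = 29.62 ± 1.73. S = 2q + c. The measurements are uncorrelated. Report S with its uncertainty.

S is a linear combination, so absolute uncertainties add in quadrature:
  (2·δq)² = 97.6;  (δc)² = 2.99
δS = √(101) = 10.0
S = 142.6.

142.6 ± 10.0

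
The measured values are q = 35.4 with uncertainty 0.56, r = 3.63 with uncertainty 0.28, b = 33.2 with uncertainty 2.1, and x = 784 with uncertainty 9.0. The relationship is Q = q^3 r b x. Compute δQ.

4.66e+08

Since Q is a product/quotient, work with relative uncertainties:
  (3·δq/q)² = (3×0.0158)² = 0.00225;  (1·δr/r)² = (1×0.0771)² = 0.00595;  (1·δb/b)² = (1×0.0633)² = 0.00400;  (1·δx/x)² = (1×0.0115)² = 0.000132
δQ/Q = √(0.0123) = 0.111
Q = 4.19e+09, so δQ = 0.111 × 4.19e+09 = 4.66e+08.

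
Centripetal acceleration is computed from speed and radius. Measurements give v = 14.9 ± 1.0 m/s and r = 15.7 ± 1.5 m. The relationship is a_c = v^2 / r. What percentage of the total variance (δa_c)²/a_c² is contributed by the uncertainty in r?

33.6%

(δa_c/a_c)² = (2·δv/v)² + (-1·δr/r)²
  v term: (2×0.0671)² = 0.0180
  r term: (-1×0.0955)² = 0.00913
Total = 0.0271. Share from r = 0.00913/0.0271 = 0.336.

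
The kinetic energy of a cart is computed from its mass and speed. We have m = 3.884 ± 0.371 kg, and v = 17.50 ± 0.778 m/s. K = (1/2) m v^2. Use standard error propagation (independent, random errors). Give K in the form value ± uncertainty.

594.7 ± 77.6 J

Products/powers → add relative errors in quadrature, weighted by exponent:
  (1·δm/m)² = (1×0.0955)² = 0.00912;  (2·δv/v)² = (2×0.0445)² = 0.00791
δK/K = √(0.0170) = 0.130
K = 594.7 J, so δK = 0.130 × 594.7 = 77.6 J.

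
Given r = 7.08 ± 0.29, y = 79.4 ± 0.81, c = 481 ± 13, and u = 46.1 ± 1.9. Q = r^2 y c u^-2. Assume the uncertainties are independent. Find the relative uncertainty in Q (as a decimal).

Since Q is a product/quotient, work with relative uncertainties:
  (2·δr/r)² = (2×0.0410)² = 0.00671;  (1·δy/y)² = (1×0.0102)² = 0.000104;  (1·δc/c)² = (1×0.0270)² = 0.000730;  (-2·δu/u)² = (-2×0.0412)² = 0.00679
δQ/Q = √(0.0143) = 0.120

0.120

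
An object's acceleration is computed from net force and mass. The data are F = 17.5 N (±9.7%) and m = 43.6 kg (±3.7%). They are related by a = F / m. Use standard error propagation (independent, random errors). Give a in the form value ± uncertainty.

Since a is a product/quotient, work with relative uncertainties:
  (1·δF/F)² = (1×0.0970)² = 0.00941;  (-1·δm/m)² = (-1×0.0370)² = 0.00137
δa/a = √(0.0108) = 0.104
a = 0.401 m/s^2, so δa = 0.104 × 0.401 = 0.0417 m/s^2.

0.401 ± 0.0417 m/s^2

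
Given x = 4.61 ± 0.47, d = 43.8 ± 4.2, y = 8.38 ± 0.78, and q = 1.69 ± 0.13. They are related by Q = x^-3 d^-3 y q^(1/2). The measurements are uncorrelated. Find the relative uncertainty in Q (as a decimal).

0.432

Q is a product of powers, so relative uncertainties combine in quadrature:
  (-3·δx/x)² = (-3×0.102)² = 0.0935;  (-3·δd/d)² = (-3×0.0959)² = 0.0828;  (1·δy/y)² = (1×0.0931)² = 0.00866;  (½·δq/q)² = (0.5×0.0769)² = 0.00148
δQ/Q = √(0.186) = 0.432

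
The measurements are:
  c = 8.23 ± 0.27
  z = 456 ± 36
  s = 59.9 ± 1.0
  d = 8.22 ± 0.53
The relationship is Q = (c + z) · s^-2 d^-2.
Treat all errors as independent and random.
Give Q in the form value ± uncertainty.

0.00191 ± 0.000295

Let u = c + z = 464. δu = √(δc² + δz²) = √(0.0729 + 1300) = 36.0, so δu/u = 0.0775.
Q is then a monomial in u, s, d:
δQ/Q = √((δu/u)² + (-2·δs/s)² + (-2·δd/d)²) = √(0.00601 + 0.00111 + 0.0166) = 0.154
Q = 0.00191, so δQ = 0.154 × 0.00191 = 0.000295.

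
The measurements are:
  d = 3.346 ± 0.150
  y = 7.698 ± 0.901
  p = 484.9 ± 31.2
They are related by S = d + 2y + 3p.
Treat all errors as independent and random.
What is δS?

Each term contributes (cᵢ δxᵢ)² to (δS)²:
  (δd)² = 0.0225;  (2·δy)² = 3.25;  (3·δp)² = 8760
δS = √(8760) = 93.6

93.6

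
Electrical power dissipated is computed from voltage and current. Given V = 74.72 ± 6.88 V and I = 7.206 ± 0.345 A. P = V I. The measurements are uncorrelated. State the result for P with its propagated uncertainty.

538.4 ± 55.9 W

For a monomial P ∝ V, I, fractional errors add in quadrature:
  (1·δV/V)² = (1×0.0921)² = 0.00848;  (1·δI/I)² = (1×0.0479)² = 0.00229
δP/P = √(0.0108) = 0.104
P = 538.4 W, so δP = 0.104 × 538.4 = 55.9 W.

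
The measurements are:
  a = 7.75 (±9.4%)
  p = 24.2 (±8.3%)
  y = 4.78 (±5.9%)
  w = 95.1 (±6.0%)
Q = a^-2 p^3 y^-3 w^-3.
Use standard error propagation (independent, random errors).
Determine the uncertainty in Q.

1.01e-06

Q is a product of powers, so relative uncertainties combine in quadrature:
  (-2·δa/a)² = (-2×0.0940)² = 0.0353;  (3·δp/p)² = (3×0.0830)² = 0.0620;  (-3·δy/y)² = (-3×0.0590)² = 0.0313;  (-3·δw/w)² = (-3×0.0600)² = 0.0324
δQ/Q = √(0.161) = 0.401
Q = 2.51e-06, so δQ = 0.401 × 2.51e-06 = 1.01e-06.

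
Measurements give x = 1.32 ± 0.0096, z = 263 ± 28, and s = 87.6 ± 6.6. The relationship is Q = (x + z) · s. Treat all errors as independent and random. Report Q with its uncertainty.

23200 ± 3010

Let u = x + z = 264. δu = √(δx² + δz²) = √(9.22e-05 + 784) = 28.0, so δu/u = 0.106.
Q is then a monomial in u, s:
δQ/Q = √((δu/u)² + (1·δs/s)²) = √(0.0112 + 0.00568) = 0.130
Q = 23200, so δQ = 0.130 × 23200 = 3010.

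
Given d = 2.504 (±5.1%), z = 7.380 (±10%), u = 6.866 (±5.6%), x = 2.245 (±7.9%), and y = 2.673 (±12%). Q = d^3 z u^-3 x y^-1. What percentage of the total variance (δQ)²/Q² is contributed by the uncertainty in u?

34.3%

(δQ/Q)² = (3·δd/d)² + (1·δz/z)² + (-3·δu/u)² + (1·δx/x)² + (-1·δy/y)²
  d term: (3×0.0510)² = 0.0234
  z term: (1×0.100)² = 0.0100
  u term: (-3×0.0560)² = 0.0282
  x term: (1×0.0790)² = 0.00624
  y term: (-1×0.120)² = 0.0144
Total = 0.0823. Share from u = 0.0282/0.0823 = 0.343.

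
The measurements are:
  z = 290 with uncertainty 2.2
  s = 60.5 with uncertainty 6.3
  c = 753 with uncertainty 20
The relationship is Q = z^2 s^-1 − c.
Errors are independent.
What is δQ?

148

Let p = z^2·s^-1 = 1390. δp/p = √((2·δz/z)² + (-1·δs/s)²) = √(0.000230 + 0.0108) = 0.105, so δp = 146.
Q = p − c: δQ = √(δp² + δc²) = √(21400 + 400) = 148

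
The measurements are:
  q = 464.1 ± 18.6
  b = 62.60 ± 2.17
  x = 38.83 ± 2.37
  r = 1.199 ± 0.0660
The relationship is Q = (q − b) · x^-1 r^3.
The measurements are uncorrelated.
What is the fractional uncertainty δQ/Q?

Let u = q − b = 401.5. δu = √(δq² + δb²) = √(346 + 4.71) = 18.7, so δu/u = 0.0466.
Q is then a monomial in u, x, r:
δQ/Q = √((δu/u)² + (-1·δx/x)² + (3·δr/r)²) = √(0.00218 + 0.00373 + 0.0273) = 0.182

0.182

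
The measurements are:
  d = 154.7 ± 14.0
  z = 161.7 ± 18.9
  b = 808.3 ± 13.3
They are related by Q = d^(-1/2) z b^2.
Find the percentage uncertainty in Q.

Since Q is a product/quotient, work with relative uncertainties:
  (−½·δd/d)² = (-0.5×0.0905)² = 0.00205;  (1·δz/z)² = (1×0.117)² = 0.0137;  (2·δb/b)² = (2×0.0165)² = 0.00108
δQ/Q = √(0.0168) = 0.130

13.0%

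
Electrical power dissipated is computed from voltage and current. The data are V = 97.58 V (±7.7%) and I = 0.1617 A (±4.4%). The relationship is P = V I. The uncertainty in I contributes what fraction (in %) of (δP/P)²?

24.6%

(δP/P)² = (1·δV/V)² + (1·δI/I)²
  V term: (1×0.0770)² = 0.00593
  I term: (1×0.0440)² = 0.00194
Total = 0.00787. Share from I = 0.00194/0.00787 = 0.246.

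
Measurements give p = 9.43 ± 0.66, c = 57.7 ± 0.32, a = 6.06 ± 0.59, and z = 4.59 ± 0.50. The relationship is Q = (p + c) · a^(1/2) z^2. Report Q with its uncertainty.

Let u = p + c = 67.1. δu = √(δp² + δc²) = √(0.436 + 0.102) = 0.733, so δu/u = 0.0109.
Q is then a monomial in u, a, z:
δQ/Q = √((δu/u)² + (½·δa/a)² + (2·δz/z)²) = √(0.000119 + 0.00237 + 0.0475) = 0.224
Q = 3480, so δQ = 0.224 × 3480 = 778.

3480 ± 778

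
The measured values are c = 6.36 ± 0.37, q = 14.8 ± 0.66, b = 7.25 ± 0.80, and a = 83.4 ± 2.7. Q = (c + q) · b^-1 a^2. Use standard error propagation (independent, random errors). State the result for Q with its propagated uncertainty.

20300 ± 2700

Let u = c + q = 21.2. δu = √(δc² + δq²) = √(0.137 + 0.436) = 0.757, so δu/u = 0.0358.
Q is then a monomial in u, b, a:
δQ/Q = √((δu/u)² + (-1·δb/b)² + (2·δa/a)²) = √(0.00128 + 0.0122 + 0.00419) = 0.133
Q = 20300, so δQ = 0.133 × 20300 = 2700.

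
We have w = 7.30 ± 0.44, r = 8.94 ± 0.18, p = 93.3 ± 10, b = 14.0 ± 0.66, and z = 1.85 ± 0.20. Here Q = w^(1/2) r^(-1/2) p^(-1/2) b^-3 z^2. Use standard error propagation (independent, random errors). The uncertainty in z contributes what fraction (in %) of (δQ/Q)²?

(δQ/Q)² = (½·δw/w)² + (−½·δr/r)² + (−½·δp/p)² + (-3·δb/b)² + (2·δz/z)²
  w term: (0.5×0.0603)² = 0.000908
  r term: (-0.5×0.0201)² = 0.000101
  p term: (-0.5×0.107)² = 0.00287
  b term: (-3×0.0471)² = 0.0200
  z term: (2×0.108)² = 0.0467
Total = 0.0706. Share from z = 0.0467/0.0706 = 0.662.

66.2%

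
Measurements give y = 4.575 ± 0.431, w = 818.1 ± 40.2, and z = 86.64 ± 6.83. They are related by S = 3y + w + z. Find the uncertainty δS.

40.8

For a sum/difference, combine absolute errors in quadrature:
  (3·δy)² = 1.67;  (δw)² = 1620;  (δz)² = 46.6
δS = √(1660) = 40.8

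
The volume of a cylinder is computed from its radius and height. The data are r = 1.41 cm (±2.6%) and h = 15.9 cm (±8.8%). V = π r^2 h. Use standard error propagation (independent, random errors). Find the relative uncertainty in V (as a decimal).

0.102

Since V is a product/quotient, work with relative uncertainties:
  (2·δr/r)² = (2×0.0260)² = 0.00270;  (1·δh/h)² = (1×0.0880)² = 0.00774
δV/V = √(0.0104) = 0.102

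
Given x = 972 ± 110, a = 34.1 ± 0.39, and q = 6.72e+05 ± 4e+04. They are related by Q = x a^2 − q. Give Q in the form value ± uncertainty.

Let p = x·a^2 = 1.13e+06. δp/p = √((1·δx/x)² + (2·δa/a)²) = √(0.0128 + 0.000523) = 0.115, so δp = 1.3e+05.
Q = p − q: δQ = √(δp² + δq²) = √(1.7e+10 + 1.6e+09) = 1.36e+05
Q = 4.58e+05.

(4.58 ± 1.36) × 10^5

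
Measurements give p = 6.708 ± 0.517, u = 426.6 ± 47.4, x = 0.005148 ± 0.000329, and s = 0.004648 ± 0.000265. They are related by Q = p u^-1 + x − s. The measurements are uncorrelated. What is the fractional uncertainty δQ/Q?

Let w = p·u^-1 = 0.01572. δw/w = √((1·δp/p)² + (-1·δu/u)²) = √(0.00594 + 0.0123) = 0.135, so δw = 0.00213.
Q = w + x − s: δQ = √(δw² + δx² + δs²) = √(4.52e-06 + 1.08e-07 + 7.02e-08) = 0.00217
Q = 0.01622, so δQ/Q = 0.00217/0.01622 = 0.134.

0.134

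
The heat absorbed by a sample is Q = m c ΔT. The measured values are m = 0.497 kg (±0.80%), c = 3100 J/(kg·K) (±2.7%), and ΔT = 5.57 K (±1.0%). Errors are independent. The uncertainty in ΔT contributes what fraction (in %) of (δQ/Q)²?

11.2%

(δQ/Q)² = (1·δm/m)² + (1·δc/c)² + (1·δΔT/ΔT)²
  m term: (1×0.00800)² = 6.4e-05
  c term: (1×0.0270)² = 0.000729
  ΔT term: (1×0.0100)² = 0.000100
Total = 0.000893. Share from ΔT = 0.000100/0.000893 = 0.112.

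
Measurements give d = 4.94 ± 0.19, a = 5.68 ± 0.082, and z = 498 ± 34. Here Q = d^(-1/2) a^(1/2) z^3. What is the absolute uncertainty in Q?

Q is a product of powers, so relative uncertainties combine in quadrature:
  (−½·δd/d)² = (-0.5×0.0385)² = 0.000370;  (½·δa/a)² = (0.5×0.0144)² = 5.21e-05;  (3·δz/z)² = (3×0.0683)² = 0.0420
δQ/Q = √(0.0424) = 0.206
Q = 1.32e+08, so δQ = 0.206 × 1.32e+08 = 2.73e+07.

2.73e+07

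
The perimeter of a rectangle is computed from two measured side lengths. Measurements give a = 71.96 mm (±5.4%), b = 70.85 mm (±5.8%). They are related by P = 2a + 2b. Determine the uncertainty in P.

11.3 mm

Sums and differences: (δP)² = Σ (cᵢ δxᵢ)².
  (2·δa)² = 60.4;  (2·δb)² = 67.5
δP = √(128) = 11.3 mm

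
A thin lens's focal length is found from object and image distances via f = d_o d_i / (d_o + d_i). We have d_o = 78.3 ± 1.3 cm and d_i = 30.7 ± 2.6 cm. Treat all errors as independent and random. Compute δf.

1.35 cm

∂f/∂d_o = (d_i/(d_o+d_i))² = 0.0793;  ∂f/∂d_i = (d_o/(d_o+d_i))² = 0.516
δf = √((∂f/∂d_o · δd_o)² + (∂f/∂d_i · δd_i)²) = √(0.0106 + 1.80) = 1.35 cm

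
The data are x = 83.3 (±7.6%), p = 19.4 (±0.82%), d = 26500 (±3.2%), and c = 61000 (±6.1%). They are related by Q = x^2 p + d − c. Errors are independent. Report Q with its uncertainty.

Let w = x^2·p = 1.35e+05. δw/w = √((2·δx/x)² + (1·δp/p)²) = √(0.0231 + 6.72e-05) = 0.152, so δw = 20500.
Q = w + d − c: δQ = √(δw² + δd² + δc²) = √(4.2e+08 + 7.19e+05 + 1.38e+07) = 20800
Q = 1e+05.

(1.00 ± 0.208) × 10^5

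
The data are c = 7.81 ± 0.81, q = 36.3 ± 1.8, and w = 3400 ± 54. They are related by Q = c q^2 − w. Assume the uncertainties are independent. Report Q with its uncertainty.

6890 ± 1480

Let p = c·q^2 = 10300. δp/p = √((1·δc/c)² + (2·δq/q)²) = √(0.0108 + 0.00984) = 0.143, so δp = 1480.
Q = p − w: δQ = √(δp² + δw²) = √(2.18e+06 + 2920) = 1480
Q = 6890.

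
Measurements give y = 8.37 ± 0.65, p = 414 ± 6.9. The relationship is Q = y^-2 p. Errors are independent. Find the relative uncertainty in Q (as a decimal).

0.156

Relative error in a monomial: (δQ/Q)² = Σ (nᵢ · δxᵢ/xᵢ)².
  (-2·δy/y)² = (-2×0.0777)² = 0.0241;  (1·δp/p)² = (1×0.0167)² = 0.000278
δQ/Q = √(0.0244) = 0.156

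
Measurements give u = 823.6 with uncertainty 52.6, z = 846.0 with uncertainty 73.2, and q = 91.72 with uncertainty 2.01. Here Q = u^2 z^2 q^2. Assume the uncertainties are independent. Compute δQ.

Q is a product of powers, so relative uncertainties combine in quadrature:
  (2·δu/u)² = (2×0.0639)² = 0.0163;  (2·δz/z)² = (2×0.0865)² = 0.0299;  (2·δq/q)² = (2×0.0219)² = 0.00192
δQ/Q = √(0.0482) = 0.220
Q = 4.084e+15, so δQ = 0.220 × 4.084e+15 = 8.96e+14.

8.96e+14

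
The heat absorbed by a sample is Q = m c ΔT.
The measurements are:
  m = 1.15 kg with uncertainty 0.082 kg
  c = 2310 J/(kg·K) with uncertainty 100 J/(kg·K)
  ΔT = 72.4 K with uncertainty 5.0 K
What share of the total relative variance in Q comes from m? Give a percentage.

43.4%

(δQ/Q)² = (1·δm/m)² + (1·δc/c)² + (1·δΔT/ΔT)²
  m term: (1×0.0713)² = 0.00508
  c term: (1×0.0433)² = 0.00187
  ΔT term: (1×0.0691)² = 0.00477
Total = 0.0117. Share from m = 0.00508/0.0117 = 0.434.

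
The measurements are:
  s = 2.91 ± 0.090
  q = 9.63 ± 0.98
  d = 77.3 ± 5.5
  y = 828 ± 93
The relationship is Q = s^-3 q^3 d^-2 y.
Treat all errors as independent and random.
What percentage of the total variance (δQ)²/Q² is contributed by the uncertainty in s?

(δQ/Q)² = (-3·δs/s)² + (3·δq/q)² + (-2·δd/d)² + (1·δy/y)²
  s term: (-3×0.0309)² = 0.00861
  q term: (3×0.102)² = 0.0932
  d term: (-2×0.0712)² = 0.0203
  y term: (1×0.112)² = 0.0126
Total = 0.135. Share from s = 0.00861/0.135 = 0.0639.

6.39%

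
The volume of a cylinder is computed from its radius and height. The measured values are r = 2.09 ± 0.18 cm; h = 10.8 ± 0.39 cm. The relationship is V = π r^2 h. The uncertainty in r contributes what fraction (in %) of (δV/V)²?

(δV/V)² = (2·δr/r)² + (1·δh/h)²
  r term: (2×0.0861)² = 0.0297
  h term: (1×0.0361)² = 0.00130
Total = 0.0310. Share from r = 0.0297/0.0310 = 0.958.

95.8%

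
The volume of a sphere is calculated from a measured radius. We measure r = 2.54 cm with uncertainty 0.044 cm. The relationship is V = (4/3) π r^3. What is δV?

3.57 cm^3

For a monomial V ∝ r^3, fractional errors add in quadrature:
  (3·δr/r)² = (3×0.0173)² = 0.00270
δV/V = √(0.00270) = 0.0520
V = 68.6 cm^3, so δV = 0.0520 × 68.6 = 3.57 cm^3.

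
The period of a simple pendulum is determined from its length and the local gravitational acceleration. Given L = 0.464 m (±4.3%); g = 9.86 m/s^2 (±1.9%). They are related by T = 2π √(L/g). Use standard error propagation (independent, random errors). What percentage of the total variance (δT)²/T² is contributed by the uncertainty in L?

83.7%

(δT/T)² = (½·δL/L)² + (−½·δg/g)²
  L term: (0.5×0.0430)² = 0.000462
  g term: (-0.5×0.0190)² = 9.02e-05
Total = 0.000552. Share from L = 0.000462/0.000552 = 0.837.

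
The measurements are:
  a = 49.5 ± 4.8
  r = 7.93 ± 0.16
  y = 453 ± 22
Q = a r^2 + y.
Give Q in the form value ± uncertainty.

3570 ± 328

Let p = a·r^2 = 3110. δp/p = √((1·δa/a)² + (2·δr/r)²) = √(0.00940 + 0.00163) = 0.105, so δp = 327.
Q = p + y: δQ = √(δp² + δy²) = √(1.07e+05 + 484) = 328
Q = 3570.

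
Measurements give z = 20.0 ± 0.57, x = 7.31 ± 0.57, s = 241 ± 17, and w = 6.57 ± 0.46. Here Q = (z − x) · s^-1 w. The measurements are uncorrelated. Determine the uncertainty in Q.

Let u = z − x = 12.7. δu = √(δz² + δx²) = √(0.325 + 0.325) = 0.806, so δu/u = 0.0635.
Q is then a monomial in u, s, w:
δQ/Q = √((δu/u)² + (-1·δs/s)² + (1·δw/w)²) = √(0.00404 + 0.00498 + 0.00490) = 0.118
Q = 0.346, so δQ = 0.118 × 0.346 = 0.0408.

0.0408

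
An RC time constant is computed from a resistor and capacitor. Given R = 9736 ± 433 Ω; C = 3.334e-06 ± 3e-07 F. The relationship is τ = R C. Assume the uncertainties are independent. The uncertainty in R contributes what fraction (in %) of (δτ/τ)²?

(δτ/τ)² = (1·δR/R)² + (1·δC/C)²
  R term: (1×0.0445)² = 0.00198
  C term: (1×0.0900)² = 0.00810
Total = 0.0101. Share from R = 0.00198/0.0101 = 0.196.

19.6%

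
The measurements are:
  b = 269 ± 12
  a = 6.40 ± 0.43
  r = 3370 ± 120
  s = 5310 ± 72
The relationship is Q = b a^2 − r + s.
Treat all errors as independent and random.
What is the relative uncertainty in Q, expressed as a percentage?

12.1%

Let p = b·a^2 = 11000. δp/p = √((1·δb/b)² + (2·δa/a)²) = √(0.00199 + 0.0181) = 0.142, so δp = 1560.
Q = p − r + s: δQ = √(δp² + δr² + δs²) = √(2.43e+06 + 14400 + 5180) = 1570
Q = 13000, so δQ/Q = 1570/13000 = 0.121.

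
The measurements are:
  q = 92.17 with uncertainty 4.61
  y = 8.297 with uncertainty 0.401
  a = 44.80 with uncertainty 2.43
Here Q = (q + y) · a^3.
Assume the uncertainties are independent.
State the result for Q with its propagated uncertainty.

Let u = q + y = 100.5. δu = √(δq² + δy²) = √(21.3 + 0.161) = 4.63, so δu/u = 0.0461.
Q is then a monomial in u, a:
δQ/Q = √((δu/u)² + (3·δa/a)²) = √(0.00212 + 0.0265) = 0.169
Q = 9.034e+06, so δQ = 0.169 × 9.034e+06 = 1.53e+06.

(9.034 ± 1.53) × 10^6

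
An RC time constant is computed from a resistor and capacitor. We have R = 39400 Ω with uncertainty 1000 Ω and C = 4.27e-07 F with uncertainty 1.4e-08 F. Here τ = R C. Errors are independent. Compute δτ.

Relative error in a monomial: (δτ/τ)² = Σ (nᵢ · δxᵢ/xᵢ)².
  (1·δR/R)² = (1×0.0254)² = 0.000644;  (1·δC/C)² = (1×0.0328)² = 0.00107
δτ/τ = √(0.00172) = 0.0415
τ = 0.0168 s, so δτ = 0.0415 × 0.0168 = 0.000698 s.

0.000698 s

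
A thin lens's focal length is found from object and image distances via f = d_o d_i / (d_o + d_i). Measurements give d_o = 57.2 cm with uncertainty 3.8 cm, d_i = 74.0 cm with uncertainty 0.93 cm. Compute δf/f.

0.0379

∂f/∂d_o = (d_i/(d_o+d_i))² = 0.318;  ∂f/∂d_i = (d_o/(d_o+d_i))² = 0.190
δf = √((∂f/∂d_o · δd_o)² + (∂f/∂d_i · δd_i)²) = √(1.46 + 0.0312) = 1.22 cm
f = 32.3 cm, so δf/f = 1.22/32.3 = 0.0379.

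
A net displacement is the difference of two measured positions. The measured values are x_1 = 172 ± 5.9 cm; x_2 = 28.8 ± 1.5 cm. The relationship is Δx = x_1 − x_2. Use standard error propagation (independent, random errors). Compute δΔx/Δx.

0.0425

Each term contributes (cᵢ δxᵢ)² to (δΔx)²:
  (δx_1)² = 34.8;  (δx_2)² = 2.25
δΔx = √(37.1) = 6.09 cm
Δx = 143 cm, so δΔx/Δx = 6.09/143 = 0.0425.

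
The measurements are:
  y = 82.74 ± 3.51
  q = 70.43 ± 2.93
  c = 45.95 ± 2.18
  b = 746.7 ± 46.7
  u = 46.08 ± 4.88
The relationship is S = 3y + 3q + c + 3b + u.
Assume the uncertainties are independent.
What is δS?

141

Each term contributes (cᵢ δxᵢ)² to (δS)²:
  (3·δy)² = 111;  (3·δq)² = 77.3;  (δc)² = 4.75;  (3·δb)² = 19600;  (δu)² = 23.8
δS = √(19800) = 141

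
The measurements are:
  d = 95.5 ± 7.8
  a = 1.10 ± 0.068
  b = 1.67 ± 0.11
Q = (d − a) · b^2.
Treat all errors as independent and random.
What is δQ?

40.9

Let u = d − a = 94.4. δu = √(δd² + δa²) = √(60.8 + 0.00462) = 7.80, so δu/u = 0.0826.
Q is then a monomial in u, b:
δQ/Q = √((δu/u)² + (2·δb/b)²) = √(0.00683 + 0.0174) = 0.156
Q = 263, so δQ = 0.156 × 263 = 40.9.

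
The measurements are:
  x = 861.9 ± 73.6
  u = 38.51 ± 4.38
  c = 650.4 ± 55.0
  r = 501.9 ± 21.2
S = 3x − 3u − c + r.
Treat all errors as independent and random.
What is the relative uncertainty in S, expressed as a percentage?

For a sum/difference, combine absolute errors in quadrature:
  (3·δx)² = 48800;  (3·δu)² = 173;  (δc)² = 3020;  (δr)² = 449
δS = √(52400) = 229
S = 2322, so δS/S = 229/2322 = 0.0986.

9.86%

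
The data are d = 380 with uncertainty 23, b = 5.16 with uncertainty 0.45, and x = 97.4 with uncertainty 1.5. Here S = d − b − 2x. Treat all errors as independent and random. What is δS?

23.2

Sums and differences: (δS)² = Σ (cᵢ δxᵢ)².
  (δd)² = 529;  (δb)² = 0.203;  (2·δx)² = 9.00
δS = √(538) = 23.2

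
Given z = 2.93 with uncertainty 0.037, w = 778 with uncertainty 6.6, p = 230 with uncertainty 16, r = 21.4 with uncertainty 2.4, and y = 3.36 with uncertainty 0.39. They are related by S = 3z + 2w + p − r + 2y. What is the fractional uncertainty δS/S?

S is a linear combination, so absolute uncertainties add in quadrature:
  (3·δz)² = 0.0123;  (2·δw)² = 174;  (δp)² = 256;  (δr)² = 5.76;  (2·δy)² = 0.608
δS = √(437) = 20.9
S = 1780, so δS/S = 20.9/1780 = 0.0117.

0.0117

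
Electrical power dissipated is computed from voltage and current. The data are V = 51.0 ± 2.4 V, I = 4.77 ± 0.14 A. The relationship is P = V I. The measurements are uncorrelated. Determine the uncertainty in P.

13.5 W

Each factor contributes (exponent × relative error)² to (δP/P)²:
  (1·δV/V)² = (1×0.0471)² = 0.00221;  (1·δI/I)² = (1×0.0294)² = 0.000861
δP/P = √(0.00308) = 0.0555
P = 243 W, so δP = 0.0555 × 243 = 13.5 W.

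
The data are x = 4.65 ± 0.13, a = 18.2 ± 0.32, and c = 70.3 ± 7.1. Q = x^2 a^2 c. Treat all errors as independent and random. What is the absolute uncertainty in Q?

For a monomial Q ∝ x^2, a^2, c, fractional errors add in quadrature:
  (2·δx/x)² = (2×0.0280)² = 0.00313;  (2·δa/a)² = (2×0.0176)² = 0.00124;  (1·δc/c)² = (1×0.101)² = 0.0102
δQ/Q = √(0.0146) = 0.121
Q = 5.04e+05, so δQ = 0.121 × 5.04e+05 = 60800.

60800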